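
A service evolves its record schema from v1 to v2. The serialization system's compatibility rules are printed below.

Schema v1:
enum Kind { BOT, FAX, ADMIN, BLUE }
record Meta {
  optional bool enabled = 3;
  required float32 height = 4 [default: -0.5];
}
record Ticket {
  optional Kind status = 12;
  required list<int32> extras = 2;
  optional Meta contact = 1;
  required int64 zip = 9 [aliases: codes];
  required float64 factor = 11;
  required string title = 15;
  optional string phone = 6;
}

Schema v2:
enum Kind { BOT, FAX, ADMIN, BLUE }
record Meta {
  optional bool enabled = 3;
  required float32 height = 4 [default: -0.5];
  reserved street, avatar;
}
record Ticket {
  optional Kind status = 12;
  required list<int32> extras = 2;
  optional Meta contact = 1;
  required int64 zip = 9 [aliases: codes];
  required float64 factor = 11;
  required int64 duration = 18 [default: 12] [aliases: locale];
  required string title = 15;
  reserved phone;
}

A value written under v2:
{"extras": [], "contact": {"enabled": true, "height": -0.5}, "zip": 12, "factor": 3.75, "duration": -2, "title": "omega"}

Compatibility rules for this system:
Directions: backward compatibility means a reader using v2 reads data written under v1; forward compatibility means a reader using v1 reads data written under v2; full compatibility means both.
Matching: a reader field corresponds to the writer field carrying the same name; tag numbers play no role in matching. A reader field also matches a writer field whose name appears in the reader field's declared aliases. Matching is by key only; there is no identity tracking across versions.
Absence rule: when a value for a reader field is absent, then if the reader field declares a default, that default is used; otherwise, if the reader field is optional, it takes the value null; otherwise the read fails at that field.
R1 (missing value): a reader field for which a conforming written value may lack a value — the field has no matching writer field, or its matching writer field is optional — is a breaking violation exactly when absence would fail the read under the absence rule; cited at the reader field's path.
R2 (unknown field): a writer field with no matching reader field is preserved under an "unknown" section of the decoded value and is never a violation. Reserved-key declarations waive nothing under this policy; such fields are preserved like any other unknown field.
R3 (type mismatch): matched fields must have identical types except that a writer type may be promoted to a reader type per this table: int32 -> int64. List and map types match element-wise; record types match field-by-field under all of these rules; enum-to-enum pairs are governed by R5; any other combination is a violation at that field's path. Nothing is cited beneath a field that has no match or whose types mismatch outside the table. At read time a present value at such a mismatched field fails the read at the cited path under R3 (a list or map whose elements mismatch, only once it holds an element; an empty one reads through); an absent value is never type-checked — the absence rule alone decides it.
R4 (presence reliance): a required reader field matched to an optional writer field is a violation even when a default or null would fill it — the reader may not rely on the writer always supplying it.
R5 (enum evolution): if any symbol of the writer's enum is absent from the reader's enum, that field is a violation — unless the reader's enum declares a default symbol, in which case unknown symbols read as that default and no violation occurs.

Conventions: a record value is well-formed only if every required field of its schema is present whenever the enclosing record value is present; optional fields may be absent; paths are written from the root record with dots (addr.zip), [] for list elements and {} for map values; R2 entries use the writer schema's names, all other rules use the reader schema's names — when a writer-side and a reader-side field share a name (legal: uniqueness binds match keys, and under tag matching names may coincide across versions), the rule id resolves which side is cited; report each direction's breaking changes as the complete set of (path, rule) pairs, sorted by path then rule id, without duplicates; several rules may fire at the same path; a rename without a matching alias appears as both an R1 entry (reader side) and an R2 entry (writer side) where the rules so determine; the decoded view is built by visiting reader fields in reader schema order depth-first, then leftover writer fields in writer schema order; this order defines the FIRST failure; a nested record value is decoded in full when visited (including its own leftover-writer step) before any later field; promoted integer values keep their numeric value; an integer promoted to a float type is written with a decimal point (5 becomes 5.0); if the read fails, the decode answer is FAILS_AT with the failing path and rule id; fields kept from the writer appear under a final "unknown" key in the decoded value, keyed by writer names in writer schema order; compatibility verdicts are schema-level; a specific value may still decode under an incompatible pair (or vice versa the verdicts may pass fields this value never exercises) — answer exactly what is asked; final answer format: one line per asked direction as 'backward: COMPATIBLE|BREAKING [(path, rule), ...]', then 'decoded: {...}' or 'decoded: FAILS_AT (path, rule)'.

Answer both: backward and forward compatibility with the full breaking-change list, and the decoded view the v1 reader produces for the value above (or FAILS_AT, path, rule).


backward: COMPATIBLE []; forward: COMPATIBLE []; decoded: {"status": null, "extras": [], "contact": {"enabled": true, "height": -0.5}, "zip": 12, "factor": 3.75, "title": "omega", "phone": null, "unknown": {"duration": -2}}

each type pair in Ticket: writer, then reader
backward analysis of Ticket with v2 as reader and v1 as writer:
  status <- status (Kind -> Kind, writer optional)
  extras <- extras (list<int32> -> list<int32>, writer required)
  contact <- contact (Meta -> Meta, writer optional)
  zip <- zip (int64 -> int64, writer required)
  factor <- factor (float64 -> float64, writer required)
  no writer field matches reader duration
  title <- title (string -> string, writer required)
  phone (writer side), unknown to reader
  contact.enabled <- contact.enabled (bool -> bool, writer optional)
  contact.height <- contact.height (float32 -> float32, writer required)
  nothing fires on Ticket: backward is COMPATIBLE
forward analysis of Ticket with v1 as reader and v2 as writer:
  status <- status (Kind -> Kind, writer optional)
  extras <- extras (list<int32> -> list<int32>, writer required)
  contact <- contact (Meta -> Meta, writer optional)
  zip <- zip (int64 -> int64, writer required)
  factor <- factor (float64 -> float64, writer required)
  title <- title (string -> string, writer required)
  no writer field matches reader phone
  duration (writer side), unknown to reader
  contact.enabled <- contact.enabled (bool -> bool, writer optional)
  contact.height <- contact.height (float32 -> float32, writer required)
  nothing fires on Ticket: forward is COMPATIBLE
decode walk for Ticket under reader schema v1:
  status := null (not supplied -> null)
  extras := []
  contact.enabled := true
  contact.height := -0.5
  zip := 12
  factor := 3.75
  title := "omega"
  phone := null (not supplied -> null)
  writer duration: kept under "unknown"
  => decoded: {"status": null, "extras": [], "contact": {"enabled": true, "height": -0.5}, "zip": 12, "factor": 3.75, "title": "omega", "phone": null, "unknown": {"duration": -2}}


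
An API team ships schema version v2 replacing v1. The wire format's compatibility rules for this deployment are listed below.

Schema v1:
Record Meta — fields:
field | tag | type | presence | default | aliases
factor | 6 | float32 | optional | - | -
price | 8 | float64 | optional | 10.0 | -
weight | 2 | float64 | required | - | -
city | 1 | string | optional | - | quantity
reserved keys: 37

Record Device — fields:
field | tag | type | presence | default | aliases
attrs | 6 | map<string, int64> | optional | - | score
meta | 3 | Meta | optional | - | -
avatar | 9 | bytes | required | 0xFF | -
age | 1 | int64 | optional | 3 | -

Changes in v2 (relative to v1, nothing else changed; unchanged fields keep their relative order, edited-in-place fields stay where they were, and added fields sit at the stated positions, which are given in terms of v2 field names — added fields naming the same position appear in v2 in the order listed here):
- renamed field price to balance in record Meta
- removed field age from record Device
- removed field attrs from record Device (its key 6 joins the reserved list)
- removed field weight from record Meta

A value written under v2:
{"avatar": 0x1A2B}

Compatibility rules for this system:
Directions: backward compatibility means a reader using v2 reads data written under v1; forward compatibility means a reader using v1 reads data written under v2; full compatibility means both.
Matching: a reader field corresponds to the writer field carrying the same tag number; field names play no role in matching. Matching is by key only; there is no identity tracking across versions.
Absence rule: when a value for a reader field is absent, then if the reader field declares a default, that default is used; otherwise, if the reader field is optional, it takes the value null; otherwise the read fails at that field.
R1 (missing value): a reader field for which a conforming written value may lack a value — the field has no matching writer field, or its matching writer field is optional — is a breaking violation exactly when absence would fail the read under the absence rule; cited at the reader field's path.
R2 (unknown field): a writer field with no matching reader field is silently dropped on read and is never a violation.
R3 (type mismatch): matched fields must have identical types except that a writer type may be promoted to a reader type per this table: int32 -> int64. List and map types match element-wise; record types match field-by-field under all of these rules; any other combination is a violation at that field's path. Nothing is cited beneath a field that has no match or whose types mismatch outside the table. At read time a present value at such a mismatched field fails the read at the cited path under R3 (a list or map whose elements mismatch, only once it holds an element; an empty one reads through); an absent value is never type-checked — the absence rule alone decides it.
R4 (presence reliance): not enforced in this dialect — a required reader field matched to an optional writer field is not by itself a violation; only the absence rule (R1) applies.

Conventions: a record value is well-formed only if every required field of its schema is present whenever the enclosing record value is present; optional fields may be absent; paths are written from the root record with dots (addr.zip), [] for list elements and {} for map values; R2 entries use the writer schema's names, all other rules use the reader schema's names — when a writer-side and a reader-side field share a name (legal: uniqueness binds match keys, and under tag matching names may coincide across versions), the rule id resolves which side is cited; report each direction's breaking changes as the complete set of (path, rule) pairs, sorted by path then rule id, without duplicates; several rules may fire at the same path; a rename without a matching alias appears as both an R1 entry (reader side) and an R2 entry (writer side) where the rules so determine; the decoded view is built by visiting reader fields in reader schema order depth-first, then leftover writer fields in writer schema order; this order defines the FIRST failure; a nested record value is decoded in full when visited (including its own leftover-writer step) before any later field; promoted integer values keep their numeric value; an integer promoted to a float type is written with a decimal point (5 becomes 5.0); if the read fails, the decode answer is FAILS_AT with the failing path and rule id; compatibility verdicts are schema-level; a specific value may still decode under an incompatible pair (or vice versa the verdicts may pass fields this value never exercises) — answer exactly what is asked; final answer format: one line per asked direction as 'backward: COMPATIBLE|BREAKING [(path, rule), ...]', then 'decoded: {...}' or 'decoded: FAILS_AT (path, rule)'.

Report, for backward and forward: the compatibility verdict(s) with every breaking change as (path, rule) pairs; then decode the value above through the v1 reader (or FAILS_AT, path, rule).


in Device below, arrows point writer -> reader
backward for Device (reader v2, writer v1):
  meta: Meta -> Meta, writer optional; from meta
  avatar: bytes -> bytes, writer required; from avatar
  leftover writer field: attrs
  leftover writer field: age
  meta.factor: float32 -> float32, writer optional; from meta.factor
  meta.balance: float64 -> float64, writer optional; from meta.price
  meta.city: string -> string, writer optional; from meta.city
  leftover writer field: meta.weight
  => backward verdict for Device: COMPATIBLE, no violations
forward for Device (reader v1, writer v2):
  no writer field matches reader attrs
  meta: Meta -> Meta, writer optional; from meta
  avatar: bytes -> bytes, writer required; from avatar
  no writer field matches reader age
  meta.factor: float32 -> float32, writer optional; from meta.factor
  meta.price: float64 -> float64, writer optional; from meta.balance
  no writer field matches reader meta.weight
  meta.city: string -> string, writer optional; from meta.city
  violation R1 at meta.weight
  => forward: BREAKING (1)
migrating the Device value to v1:
  attrs := null (not supplied -> null)
  meta := null (not supplied -> null)
  avatar := 0x1A2B
  age := 3 (no value, default fills)
  => decoded: {"attrs": null, "meta": null, "avatar": 0x1A2B, "age": 3}

backward: COMPATIBLE []; forward: BREAKING [(meta.weight, R1)]; decoded: {"attrs": null, "meta": null, "avatar": 0x1A2B, "age": 3}


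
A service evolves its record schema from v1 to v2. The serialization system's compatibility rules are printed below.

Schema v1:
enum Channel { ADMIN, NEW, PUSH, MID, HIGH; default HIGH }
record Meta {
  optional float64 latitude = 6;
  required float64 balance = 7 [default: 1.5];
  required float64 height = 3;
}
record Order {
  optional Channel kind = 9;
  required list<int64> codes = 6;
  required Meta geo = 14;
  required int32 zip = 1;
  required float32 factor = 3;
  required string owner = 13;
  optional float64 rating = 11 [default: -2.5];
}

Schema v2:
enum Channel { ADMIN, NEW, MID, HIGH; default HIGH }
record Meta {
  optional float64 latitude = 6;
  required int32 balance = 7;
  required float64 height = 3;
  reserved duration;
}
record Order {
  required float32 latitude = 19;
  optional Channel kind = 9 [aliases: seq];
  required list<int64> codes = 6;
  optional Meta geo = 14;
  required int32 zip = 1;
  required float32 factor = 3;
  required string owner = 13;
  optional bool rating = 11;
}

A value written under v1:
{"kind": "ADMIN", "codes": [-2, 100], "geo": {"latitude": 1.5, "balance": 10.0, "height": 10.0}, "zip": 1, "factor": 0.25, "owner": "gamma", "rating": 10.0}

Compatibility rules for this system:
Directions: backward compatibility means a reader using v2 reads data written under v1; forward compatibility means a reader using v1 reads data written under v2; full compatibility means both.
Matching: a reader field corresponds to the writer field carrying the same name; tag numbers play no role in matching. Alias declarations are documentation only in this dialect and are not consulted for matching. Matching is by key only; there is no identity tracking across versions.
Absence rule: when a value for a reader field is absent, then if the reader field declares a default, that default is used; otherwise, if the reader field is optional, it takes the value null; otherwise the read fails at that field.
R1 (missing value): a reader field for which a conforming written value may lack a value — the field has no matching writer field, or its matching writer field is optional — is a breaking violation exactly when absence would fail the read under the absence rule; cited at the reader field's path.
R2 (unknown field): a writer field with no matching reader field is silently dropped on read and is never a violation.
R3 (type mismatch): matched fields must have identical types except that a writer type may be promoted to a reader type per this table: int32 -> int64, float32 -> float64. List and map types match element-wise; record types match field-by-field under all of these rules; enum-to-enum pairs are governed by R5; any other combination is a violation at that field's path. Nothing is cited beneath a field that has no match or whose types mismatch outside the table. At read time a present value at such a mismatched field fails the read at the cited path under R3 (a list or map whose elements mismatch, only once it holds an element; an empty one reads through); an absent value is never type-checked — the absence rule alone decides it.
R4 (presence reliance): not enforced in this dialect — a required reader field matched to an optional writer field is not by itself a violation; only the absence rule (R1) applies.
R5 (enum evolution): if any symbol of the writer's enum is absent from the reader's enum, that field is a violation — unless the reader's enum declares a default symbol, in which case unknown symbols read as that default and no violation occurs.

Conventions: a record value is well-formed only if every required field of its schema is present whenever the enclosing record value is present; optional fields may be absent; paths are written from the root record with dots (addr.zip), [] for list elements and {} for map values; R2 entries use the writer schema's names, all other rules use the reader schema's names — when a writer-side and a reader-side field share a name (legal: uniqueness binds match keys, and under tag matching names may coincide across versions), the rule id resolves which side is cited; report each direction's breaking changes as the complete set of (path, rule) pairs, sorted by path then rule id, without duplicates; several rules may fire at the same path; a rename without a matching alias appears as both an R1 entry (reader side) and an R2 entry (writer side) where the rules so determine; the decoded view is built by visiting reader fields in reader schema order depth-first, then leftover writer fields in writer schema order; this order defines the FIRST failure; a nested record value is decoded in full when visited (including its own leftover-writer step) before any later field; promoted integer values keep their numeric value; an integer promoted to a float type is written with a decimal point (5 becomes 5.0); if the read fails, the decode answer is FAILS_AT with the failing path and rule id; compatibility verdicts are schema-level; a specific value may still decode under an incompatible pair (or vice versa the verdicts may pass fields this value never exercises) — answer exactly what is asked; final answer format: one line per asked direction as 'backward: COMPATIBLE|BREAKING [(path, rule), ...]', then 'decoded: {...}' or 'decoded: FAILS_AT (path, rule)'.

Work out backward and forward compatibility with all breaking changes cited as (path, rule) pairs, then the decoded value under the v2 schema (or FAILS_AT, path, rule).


backward: BREAKING [(geo.balance, R3), (latitude, R1), (rating, R3)]; forward: BREAKING [(geo, R1), (geo.balance, R3), (rating, R3)]; decoded: FAILS_AT (latitude, R1)

in Order below, arrows point writer -> reader
checking backward for Order: reader v2 against writer v1:
  latitude: no writer-side match
  kind: Channel -> Channel, writer optional; from kind
  codes: list<int64> -> list<int64>, writer required; from codes
  geo: Meta -> Meta, writer required; from geo
  zip: int32 -> int32, writer required; from zip
  factor: float32 -> float32, writer required; from factor
  owner: string -> string, writer required; from owner
  rating: float64 -> bool, writer optional; from rating
  geo.latitude: float64 -> float64, writer optional; from geo.latitude
  geo.balance: float64 -> int32, writer required; from geo.balance
  geo.height: float64 -> float64, writer required; from geo.height
  breaking: (geo.balance, R3)
  breaking: (latitude, R1)
  breaking: (rating, R3)
  backward on Order therefore BREAKING (3)
checking forward for Order: reader v1 against writer v2:
  kind: Channel -> Channel, writer optional; from kind
  codes: list<int64> -> list<int64>, writer required; from codes
  geo: Meta -> Meta, writer optional; from geo
  zip: int32 -> int32, writer required; from zip
  factor: float32 -> float32, writer required; from factor
  owner: string -> string, writer required; from owner
  rating: bool -> float64, writer optional; from rating
  writer field latitude has no reader counterpart
  geo.latitude: float64 -> float64, writer optional; from geo.latitude
  geo.balance: int32 -> float64, writer required; from geo.balance
  geo.height: float64 -> float64, writer required; from geo.height
  breaking: (geo, R1)
  breaking: (geo.balance, R3)
  breaking: (rating, R3)
  forward on Order therefore BREAKING (3)
decode (reader v2):
  read fails at latitude under R1 (no fill)
  => FAILS_AT (latitude, R1)


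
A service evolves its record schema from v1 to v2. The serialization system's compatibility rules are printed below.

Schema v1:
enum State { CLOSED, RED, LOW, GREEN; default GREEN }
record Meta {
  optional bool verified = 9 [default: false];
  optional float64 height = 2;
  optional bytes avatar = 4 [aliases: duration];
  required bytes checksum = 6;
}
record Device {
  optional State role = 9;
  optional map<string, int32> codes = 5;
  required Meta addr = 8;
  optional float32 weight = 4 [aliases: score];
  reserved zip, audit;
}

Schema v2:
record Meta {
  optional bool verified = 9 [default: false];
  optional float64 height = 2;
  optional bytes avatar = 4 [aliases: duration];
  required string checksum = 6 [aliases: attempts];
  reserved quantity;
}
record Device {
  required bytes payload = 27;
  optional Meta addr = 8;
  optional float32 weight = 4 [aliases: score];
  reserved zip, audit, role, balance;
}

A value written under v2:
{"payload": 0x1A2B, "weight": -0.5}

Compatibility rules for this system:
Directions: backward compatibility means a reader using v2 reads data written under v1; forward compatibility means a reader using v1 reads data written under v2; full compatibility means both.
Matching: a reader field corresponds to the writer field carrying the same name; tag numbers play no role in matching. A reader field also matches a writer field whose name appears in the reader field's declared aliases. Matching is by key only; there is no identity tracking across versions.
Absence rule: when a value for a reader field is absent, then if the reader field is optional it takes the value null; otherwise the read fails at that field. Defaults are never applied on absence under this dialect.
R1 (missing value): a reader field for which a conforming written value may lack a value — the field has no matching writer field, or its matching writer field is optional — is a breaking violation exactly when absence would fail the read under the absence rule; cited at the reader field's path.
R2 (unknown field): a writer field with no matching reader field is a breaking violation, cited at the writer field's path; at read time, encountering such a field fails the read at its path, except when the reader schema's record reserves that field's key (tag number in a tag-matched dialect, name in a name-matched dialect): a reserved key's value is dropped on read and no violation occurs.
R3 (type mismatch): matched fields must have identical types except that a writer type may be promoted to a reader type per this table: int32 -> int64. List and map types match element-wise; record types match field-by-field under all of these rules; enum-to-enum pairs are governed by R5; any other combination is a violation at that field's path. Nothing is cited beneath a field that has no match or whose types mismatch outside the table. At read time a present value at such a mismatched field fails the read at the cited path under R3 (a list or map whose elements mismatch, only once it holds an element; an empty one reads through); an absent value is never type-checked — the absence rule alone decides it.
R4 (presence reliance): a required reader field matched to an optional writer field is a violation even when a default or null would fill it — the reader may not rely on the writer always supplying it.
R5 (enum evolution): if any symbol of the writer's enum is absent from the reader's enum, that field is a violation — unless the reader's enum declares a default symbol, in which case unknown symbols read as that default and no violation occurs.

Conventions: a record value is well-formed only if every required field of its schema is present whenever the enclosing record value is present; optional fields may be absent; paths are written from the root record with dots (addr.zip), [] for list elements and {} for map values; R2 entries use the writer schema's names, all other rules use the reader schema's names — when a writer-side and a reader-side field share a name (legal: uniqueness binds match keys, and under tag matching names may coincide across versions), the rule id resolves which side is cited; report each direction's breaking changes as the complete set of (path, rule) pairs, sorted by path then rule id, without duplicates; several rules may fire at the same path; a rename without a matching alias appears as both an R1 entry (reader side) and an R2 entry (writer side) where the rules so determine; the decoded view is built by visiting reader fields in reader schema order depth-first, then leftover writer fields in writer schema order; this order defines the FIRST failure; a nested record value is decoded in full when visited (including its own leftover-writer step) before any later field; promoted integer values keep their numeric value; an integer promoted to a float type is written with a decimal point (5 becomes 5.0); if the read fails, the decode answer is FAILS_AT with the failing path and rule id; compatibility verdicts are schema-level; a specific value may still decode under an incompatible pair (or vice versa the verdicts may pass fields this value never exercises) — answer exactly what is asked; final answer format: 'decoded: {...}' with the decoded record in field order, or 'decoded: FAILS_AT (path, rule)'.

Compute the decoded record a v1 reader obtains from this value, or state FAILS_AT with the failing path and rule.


decoded: FAILS_AT (addr, R1)

in Device below, arrows point writer -> reader
migrating the Device value to v1:
  role := null (not supplied -> null)
  codes := null (not supplied -> null)
  read fails at addr under R1 (no fill)
  => FAILS_AT (addr, R1)
the rest of the Device diff is inert for this question:
  field checksum in record Meta: type bytes changed to string -> changes Device's schema-level verdicts only — the decode of this value is the same
  removed field codes from record Device -> changes Device's schema-level verdicts only — the decode of this value is the same
  removed field role from record Device (its key "role" joins the reserved list) -> triggers nothing under the printed rules; the Device answer is the same either way
  added field payload to record Device: required bytes, tag 27 (in v2 it sits immediately before addr) -> changes Device's schema-level verdicts only — the decode of this value is the same


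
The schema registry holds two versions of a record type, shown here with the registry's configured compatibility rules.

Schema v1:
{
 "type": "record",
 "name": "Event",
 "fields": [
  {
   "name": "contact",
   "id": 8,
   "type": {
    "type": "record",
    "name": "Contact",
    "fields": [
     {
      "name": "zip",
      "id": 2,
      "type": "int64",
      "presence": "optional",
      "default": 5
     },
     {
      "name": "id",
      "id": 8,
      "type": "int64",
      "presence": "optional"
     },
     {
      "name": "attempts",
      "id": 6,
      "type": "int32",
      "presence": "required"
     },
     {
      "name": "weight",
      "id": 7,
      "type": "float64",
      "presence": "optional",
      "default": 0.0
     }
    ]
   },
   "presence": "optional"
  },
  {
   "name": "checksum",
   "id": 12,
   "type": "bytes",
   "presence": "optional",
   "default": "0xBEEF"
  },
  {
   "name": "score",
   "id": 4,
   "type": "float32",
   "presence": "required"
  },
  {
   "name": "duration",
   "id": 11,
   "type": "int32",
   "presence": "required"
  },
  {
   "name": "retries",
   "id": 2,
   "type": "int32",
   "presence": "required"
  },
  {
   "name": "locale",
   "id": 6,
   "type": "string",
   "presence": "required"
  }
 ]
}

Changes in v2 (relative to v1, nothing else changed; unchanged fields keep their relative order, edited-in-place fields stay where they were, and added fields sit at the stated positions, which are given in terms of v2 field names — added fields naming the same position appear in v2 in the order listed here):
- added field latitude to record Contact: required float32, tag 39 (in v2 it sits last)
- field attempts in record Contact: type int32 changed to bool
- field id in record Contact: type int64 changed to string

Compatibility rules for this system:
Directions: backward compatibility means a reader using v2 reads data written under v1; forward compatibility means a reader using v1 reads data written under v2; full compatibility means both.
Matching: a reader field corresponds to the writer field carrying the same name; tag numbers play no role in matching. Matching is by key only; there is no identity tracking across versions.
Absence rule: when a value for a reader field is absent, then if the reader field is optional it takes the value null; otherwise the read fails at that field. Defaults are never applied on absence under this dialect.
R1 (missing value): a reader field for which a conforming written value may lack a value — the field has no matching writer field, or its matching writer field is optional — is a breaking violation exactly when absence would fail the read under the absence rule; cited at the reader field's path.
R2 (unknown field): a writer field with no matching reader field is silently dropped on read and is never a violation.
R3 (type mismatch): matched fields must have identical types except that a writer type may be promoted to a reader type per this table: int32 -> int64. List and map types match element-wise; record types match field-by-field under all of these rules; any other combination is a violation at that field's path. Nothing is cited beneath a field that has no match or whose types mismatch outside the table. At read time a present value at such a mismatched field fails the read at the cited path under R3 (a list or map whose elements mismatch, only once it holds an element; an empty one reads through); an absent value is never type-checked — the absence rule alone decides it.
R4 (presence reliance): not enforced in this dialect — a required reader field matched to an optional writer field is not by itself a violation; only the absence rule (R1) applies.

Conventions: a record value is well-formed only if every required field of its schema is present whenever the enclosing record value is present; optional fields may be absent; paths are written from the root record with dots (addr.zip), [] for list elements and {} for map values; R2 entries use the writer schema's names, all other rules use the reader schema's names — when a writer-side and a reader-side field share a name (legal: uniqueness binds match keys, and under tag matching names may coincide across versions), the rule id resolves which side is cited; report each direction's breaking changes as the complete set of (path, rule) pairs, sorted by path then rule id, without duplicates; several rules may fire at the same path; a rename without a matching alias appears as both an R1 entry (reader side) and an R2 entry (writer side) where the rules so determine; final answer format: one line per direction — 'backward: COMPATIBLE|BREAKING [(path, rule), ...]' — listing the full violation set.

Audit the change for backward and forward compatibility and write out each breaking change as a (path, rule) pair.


the writer's type comes first in each Event pair
backward for Event (reader v2, writer v1):
  contact: paired with writer contact (Contact -> Contact; writer optional)
  checksum: paired with writer checksum (bytes -> bytes; writer optional)
  score: paired with writer score (float32 -> float32; writer required)
  duration: paired with writer duration (int32 -> int32; writer required)
  retries: paired with writer retries (int32 -> int32; writer required)
  locale: paired with writer locale (string -> string; writer required)
  contact.zip: paired with writer contact.zip (int64 -> int64; writer optional)
  contact.id: paired with writer contact.id (int64 -> string; writer optional)
  contact.attempts: paired with writer contact.attempts (int32 -> bool; writer required)
  contact.weight: paired with writer contact.weight (float64 -> float64; writer optional)
  no writer field matches reader contact.latitude
  rule R3 violated at contact.attempts
  rule R3 violated at contact.id
  rule R1 violated at contact.latitude
  => 3 violation(s): backward is BREAKING for Event
forward for Event (reader v1, writer v2):
  contact: paired with writer contact (Contact -> Contact; writer optional)
  checksum: paired with writer checksum (bytes -> bytes; writer optional)
  score: paired with writer score (float32 -> float32; writer required)
  duration: paired with writer duration (int32 -> int32; writer required)
  retries: paired with writer retries (int32 -> int32; writer required)
  locale: paired with writer locale (string -> string; writer required)
  contact.zip: paired with writer contact.zip (int64 -> int64; writer optional)
  contact.id: paired with writer contact.id (string -> int64; writer optional)
  contact.attempts: paired with writer contact.attempts (bool -> int32; writer required)
  contact.weight: paired with writer contact.weight (float64 -> float64; writer optional)
  writer contact.latitude: unknown to reader
  rule R3 violated at contact.attempts
  rule R3 violated at contact.id
  => 2 violation(s): forward is BREAKING for Event

backward: BREAKING [(contact.attempts, R3), (contact.id, R3), (contact.latitude, R1)]; forward: BREAKING [(contact.attempts, R3), (contact.id, R3)]


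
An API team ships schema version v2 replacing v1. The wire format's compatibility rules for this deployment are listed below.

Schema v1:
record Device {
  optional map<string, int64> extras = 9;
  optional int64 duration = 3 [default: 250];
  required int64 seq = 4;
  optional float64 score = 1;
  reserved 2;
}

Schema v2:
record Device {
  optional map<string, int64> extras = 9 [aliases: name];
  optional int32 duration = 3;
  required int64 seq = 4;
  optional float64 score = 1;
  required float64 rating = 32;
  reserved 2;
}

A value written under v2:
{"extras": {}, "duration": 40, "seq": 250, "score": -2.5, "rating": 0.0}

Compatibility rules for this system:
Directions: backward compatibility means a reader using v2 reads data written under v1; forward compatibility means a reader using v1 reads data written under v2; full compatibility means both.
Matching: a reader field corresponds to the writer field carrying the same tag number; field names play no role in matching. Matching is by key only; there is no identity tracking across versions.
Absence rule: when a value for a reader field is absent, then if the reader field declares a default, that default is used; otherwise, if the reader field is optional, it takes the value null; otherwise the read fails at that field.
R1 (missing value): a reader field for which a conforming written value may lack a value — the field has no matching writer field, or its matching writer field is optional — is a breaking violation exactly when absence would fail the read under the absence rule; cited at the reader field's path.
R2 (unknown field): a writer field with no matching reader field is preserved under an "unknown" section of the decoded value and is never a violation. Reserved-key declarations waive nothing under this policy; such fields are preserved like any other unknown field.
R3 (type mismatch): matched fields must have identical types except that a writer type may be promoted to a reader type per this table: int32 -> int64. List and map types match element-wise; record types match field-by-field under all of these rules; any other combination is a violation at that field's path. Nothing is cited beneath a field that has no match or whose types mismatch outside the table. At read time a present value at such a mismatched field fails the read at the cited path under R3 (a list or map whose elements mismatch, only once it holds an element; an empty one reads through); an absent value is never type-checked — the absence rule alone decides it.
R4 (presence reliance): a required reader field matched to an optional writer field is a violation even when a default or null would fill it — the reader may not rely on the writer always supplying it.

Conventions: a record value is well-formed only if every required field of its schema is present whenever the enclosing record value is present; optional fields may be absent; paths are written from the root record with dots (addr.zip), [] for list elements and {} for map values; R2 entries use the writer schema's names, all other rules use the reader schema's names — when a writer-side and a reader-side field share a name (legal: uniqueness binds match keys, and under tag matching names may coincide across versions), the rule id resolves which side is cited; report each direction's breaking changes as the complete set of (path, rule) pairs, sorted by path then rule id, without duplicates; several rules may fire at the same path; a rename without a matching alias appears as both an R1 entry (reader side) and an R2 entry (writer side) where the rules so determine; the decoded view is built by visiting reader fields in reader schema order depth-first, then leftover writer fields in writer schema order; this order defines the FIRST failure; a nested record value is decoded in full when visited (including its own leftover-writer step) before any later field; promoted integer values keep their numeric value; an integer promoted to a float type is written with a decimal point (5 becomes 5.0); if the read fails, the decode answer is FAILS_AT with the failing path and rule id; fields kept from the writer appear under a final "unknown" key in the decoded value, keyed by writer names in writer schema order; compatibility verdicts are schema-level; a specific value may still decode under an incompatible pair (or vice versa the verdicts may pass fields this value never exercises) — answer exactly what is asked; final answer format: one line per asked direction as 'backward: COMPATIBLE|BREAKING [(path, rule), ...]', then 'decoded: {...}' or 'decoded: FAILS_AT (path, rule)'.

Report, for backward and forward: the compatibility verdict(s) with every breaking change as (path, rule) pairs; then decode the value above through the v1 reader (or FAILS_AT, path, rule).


backward: BREAKING [(duration, R3), (rating, R1)]; forward: COMPATIBLE []; decoded: {"extras": {}, "duration": 40, "seq": 250, "score": -2.5, "unknown": {"rating": 0.0}}

the writer's type comes first in each Device pair
backward on Device — v2 reading data written by v1:
  map<string, int64> -> map<string, int64>, writer optional: extras aligns to extras
  int64 -> int32, writer optional: duration aligns to duration
  int64 -> int64, writer required: seq aligns to seq
  float64 -> float64, writer optional: score aligns to score
  rating: no writer-side match
  breaking: (duration, R3)
  breaking: (rating, R1)
  => backward: BREAKING (2)
forward on Device — v1 reading data written by v2:
  map<string, int64> -> map<string, int64>, writer optional: extras aligns to extras
  int32 -> int64, writer optional: duration aligns to duration
  int64 -> int64, writer required: seq aligns to seq
  float64 -> float64, writer optional: score aligns to score
  writer field rating has no reader counterpart
  => forward verdict for Device: COMPATIBLE, no violations
migrating the Device value to v1:
  extras := {}
  duration := 40 (int32 -> int64)
  seq := 250
  score := -2.5
  writer rating: kept under "unknown"
  => decoded: {"extras": {}, "duration": 40, "seq": 250, "score": -2.5, "unknown": {"rating": 0.0}}
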